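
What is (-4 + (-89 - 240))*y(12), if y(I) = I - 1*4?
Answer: -2664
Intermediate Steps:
y(I) = -4 + I (y(I) = I - 4 = -4 + I)
(-4 + (-89 - 240))*y(12) = (-4 + (-89 - 240))*(-4 + 12) = (-4 - 329)*8 = -333*8 = -2664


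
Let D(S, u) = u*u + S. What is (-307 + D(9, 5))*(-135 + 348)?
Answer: -58149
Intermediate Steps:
D(S, u) = S + u² (D(S, u) = u² + S = S + u²)
(-307 + D(9, 5))*(-135 + 348) = (-307 + (9 + 5²))*(-135 + 348) = (-307 + (9 + 25))*213 = (-307 + 34)*213 = -273*213 = -58149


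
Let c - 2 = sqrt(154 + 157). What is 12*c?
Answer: 24 + 12*sqrt(311) ≈ 235.62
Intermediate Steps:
c = 2 + sqrt(311) (c = 2 + sqrt(154 + 157) = 2 + sqrt(311) ≈ 19.635)
12*c = 12*(2 + sqrt(311)) = 24 + 12*sqrt(311)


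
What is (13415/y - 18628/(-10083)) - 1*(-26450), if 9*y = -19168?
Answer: 5111156159299/193270944 ≈ 26446.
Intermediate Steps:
y = -19168/9 (y = (⅑)*(-19168) = -19168/9 ≈ -2129.8)
(13415/y - 18628/(-10083)) - 1*(-26450) = (13415/(-19168/9) - 18628/(-10083)) - 1*(-26450) = (13415*(-9/19168) - 18628*(-1/10083)) + 26450 = (-120735/19168 + 18628/10083) + 26450 = -860309501/193270944 + 26450 = 5111156159299/193270944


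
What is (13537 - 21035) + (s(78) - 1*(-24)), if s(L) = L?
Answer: -7396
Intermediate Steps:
(13537 - 21035) + (s(78) - 1*(-24)) = (13537 - 21035) + (78 - 1*(-24)) = -7498 + (78 + 24) = -7498 + 102 = -7396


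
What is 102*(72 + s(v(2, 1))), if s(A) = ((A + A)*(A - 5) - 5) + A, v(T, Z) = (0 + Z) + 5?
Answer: 8670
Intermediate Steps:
v(T, Z) = 5 + Z (v(T, Z) = Z + 5 = 5 + Z)
s(A) = -5 + A + 2*A*(-5 + A) (s(A) = ((2*A)*(-5 + A) - 5) + A = (2*A*(-5 + A) - 5) + A = (-5 + 2*A*(-5 + A)) + A = -5 + A + 2*A*(-5 + A))
102*(72 + s(v(2, 1))) = 102*(72 + (-5 - 9*(5 + 1) + 2*(5 + 1)²)) = 102*(72 + (-5 - 9*6 + 2*6²)) = 102*(72 + (-5 - 54 + 2*36)) = 102*(72 + (-5 - 54 + 72)) = 102*(72 + 13) = 102*85 = 8670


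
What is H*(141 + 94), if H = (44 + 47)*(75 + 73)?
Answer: 3164980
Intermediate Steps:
H = 13468 (H = 91*148 = 13468)
H*(141 + 94) = 13468*(141 + 94) = 13468*235 = 3164980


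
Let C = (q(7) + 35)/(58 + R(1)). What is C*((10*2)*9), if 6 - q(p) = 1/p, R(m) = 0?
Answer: 25740/203 ≈ 126.80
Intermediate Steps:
q(p) = 6 - 1/p
C = 143/203 (C = ((6 - 1/7) + 35)/(58 + 0) = ((6 - 1*⅐) + 35)/58 = ((6 - ⅐) + 35)*(1/58) = (41/7 + 35)*(1/58) = (286/7)*(1/58) = 143/203 ≈ 0.70443)
C*((10*2)*9) = 143*((10*2)*9)/203 = 143*(20*9)/203 = (143/203)*180 = 25740/203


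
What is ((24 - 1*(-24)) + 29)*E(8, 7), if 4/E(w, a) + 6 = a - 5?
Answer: -77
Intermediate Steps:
E(w, a) = 4/(-11 + a) (E(w, a) = 4/(-6 + (a - 5)) = 4/(-6 + (-5 + a)) = 4/(-11 + a))
((24 - 1*(-24)) + 29)*E(8, 7) = ((24 - 1*(-24)) + 29)*(4/(-11 + 7)) = ((24 + 24) + 29)*(4/(-4)) = (48 + 29)*(4*(-1/4)) = 77*(-1) = -77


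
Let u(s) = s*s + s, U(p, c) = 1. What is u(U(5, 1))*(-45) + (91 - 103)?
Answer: -102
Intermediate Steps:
u(s) = s + s² (u(s) = s² + s = s + s²)
u(U(5, 1))*(-45) + (91 - 103) = (1*(1 + 1))*(-45) + (91 - 103) = (1*2)*(-45) - 12 = 2*(-45) - 12 = -90 - 12 = -102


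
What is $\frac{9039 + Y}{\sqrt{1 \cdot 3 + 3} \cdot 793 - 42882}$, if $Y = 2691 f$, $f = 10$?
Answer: $- \frac{256927503}{305848805} - \frac{9502519 \sqrt{6}}{611697610} \approx -0.8781$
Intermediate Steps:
$Y = 26910$ ($Y = 2691 \cdot 10 = 26910$)
$\frac{9039 + Y}{\sqrt{1 \cdot 3 + 3} \cdot 793 - 42882} = \frac{9039 + 26910}{\sqrt{1 \cdot 3 + 3} \cdot 793 - 42882} = \frac{35949}{\sqrt{3 + 3} \cdot 793 - 42882} = \frac{35949}{\sqrt{6} \cdot 793 - 42882} = \frac{35949}{793 \sqrt{6} - 42882} = \frac{35949}{-42882 + 793 \sqrt{6}}$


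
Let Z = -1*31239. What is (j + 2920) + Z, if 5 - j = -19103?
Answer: -9211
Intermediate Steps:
Z = -31239
j = 19108 (j = 5 - 1*(-19103) = 5 + 19103 = 19108)
(j + 2920) + Z = (19108 + 2920) - 31239 = 22028 - 31239 = -9211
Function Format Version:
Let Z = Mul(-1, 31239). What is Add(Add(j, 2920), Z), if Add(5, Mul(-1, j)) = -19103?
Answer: -9211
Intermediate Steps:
Z = -31239
j = 19108 (j = Add(5, Mul(-1, -19103)) = Add(5, 19103) = 19108)
Add(Add(j, 2920), Z) = Add(Add(19108, 2920), -31239) = Add(22028, -31239) = -9211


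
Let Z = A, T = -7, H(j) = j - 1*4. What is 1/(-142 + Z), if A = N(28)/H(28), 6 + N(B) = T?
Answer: -24/3421 ≈ -0.0070155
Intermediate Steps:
H(j) = -4 + j (H(j) = j - 4 = -4 + j)
N(B) = -13 (N(B) = -6 - 7 = -13)
A = -13/24 (A = -13/(-4 + 28) = -13/24 ≈ -0.54167)
Z = -13/24 ≈ -0.54167
1/(-142 + Z) = 1/(-142 - 13/24) = 1/(-3421/24) = -24/3421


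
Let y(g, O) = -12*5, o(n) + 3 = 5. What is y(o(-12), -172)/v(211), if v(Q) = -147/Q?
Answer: 4220/49 ≈ 86.122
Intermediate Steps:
o(n) = 2 (o(n) = -3 + 5 = 2)
y(g, O) = -60
y(o(-12), -172)/v(211) = -60/((-147/211)) = -60/((-147*1/211)) = -60/(-147/211) = -60*(-211/147) = 4220/49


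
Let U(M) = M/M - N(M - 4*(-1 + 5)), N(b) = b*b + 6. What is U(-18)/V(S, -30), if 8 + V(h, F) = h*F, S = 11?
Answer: 1161/338 ≈ 3.4349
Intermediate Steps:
V(h, F) = -8 + F*h (V(h, F) = -8 + h*F = -8 + F*h)
N(b) = 6 + b**2 (N(b) = b**2 + 6 = 6 + b**2)
U(M) = -5 - (-16 + M)**2 (U(M) = M/M - (6 + (M - 4*(-1 + 5))**2) = 1 - (6 + (M - 4*4)**2) = 1 - (6 + (M - 16)**2) = 1 - (6 + (-16 + M)**2) = 1 + (-6 - (-16 + M)**2) = -5 - (-16 + M)**2)
U(-18)/V(S, -30) = (-5 - (-16 - 18)**2)/(-8 - 30*11) = (-5 - 1*(-34)**2)/(-8 - 330) = (-5 - 1*1156)/(-338) = (-5 - 1156)*(-1/338) = -1161*(-1/338) = 1161/338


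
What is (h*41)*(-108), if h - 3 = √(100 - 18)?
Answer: -13284 - 4428*√82 ≈ -53381.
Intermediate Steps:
h = 3 + √82 (h = 3 + √(100 - 18) = 3 + √82 ≈ 12.055)
(h*41)*(-108) = ((3 + √82)*41)*(-108) = (123 + 41*√82)*(-108) = -13284 - 4428*√82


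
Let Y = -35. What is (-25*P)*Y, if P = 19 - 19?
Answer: 0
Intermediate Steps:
P = 0
(-25*P)*Y = -25*0*(-35) = 0*(-35) = 0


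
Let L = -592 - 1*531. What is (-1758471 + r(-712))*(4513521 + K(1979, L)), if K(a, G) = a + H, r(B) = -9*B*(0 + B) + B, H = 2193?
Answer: -28559404966547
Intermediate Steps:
r(B) = B - 9*B² (r(B) = -9*B*B + B = -9*B² + B = B - 9*B²)
L = -1123 (L = -592 - 531 = -1123)
K(a, G) = 2193 + a (K(a, G) = a + 2193 = 2193 + a)
(-1758471 + r(-712))*(4513521 + K(1979, L)) = (-1758471 - 712*(1 - 9*(-712)))*(4513521 + (2193 + 1979)) = (-1758471 - 712*(1 + 6408))*(4513521 + 4172) = (-1758471 - 712*6409)*4517693 = (-1758471 - 4563208)*4517693 = -6321679*4517693 = -28559404966547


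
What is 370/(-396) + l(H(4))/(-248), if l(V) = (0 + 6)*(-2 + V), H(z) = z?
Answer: -3016/3069 ≈ -0.98273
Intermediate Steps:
l(V) = -12 + 6*V (l(V) = 6*(-2 + V) = -12 + 6*V)
370/(-396) + l(H(4))/(-248) = 370/(-396) + (-12 + 6*4)/(-248) = 370*(-1/396) + (-12 + 24)*(-1/248) = -185/198 + 12*(-1/248) = -185/198 - 3/62 = -3016/3069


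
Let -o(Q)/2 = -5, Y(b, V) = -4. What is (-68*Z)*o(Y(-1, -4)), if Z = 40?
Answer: -27200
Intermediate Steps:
o(Q) = 10 (o(Q) = -2*(-5) = 10)
(-68*Z)*o(Y(-1, -4)) = -68*40*10 = -2720*10 = -27200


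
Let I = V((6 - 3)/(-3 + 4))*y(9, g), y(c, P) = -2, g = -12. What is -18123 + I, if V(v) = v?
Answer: -18129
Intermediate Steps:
I = -6 (I = ((6 - 3)/(-3 + 4))*(-2) = (3/1)*(-2) = (3*1)*(-2) = 3*(-2) = -6)
-18123 + I = -18123 - 6 = -18129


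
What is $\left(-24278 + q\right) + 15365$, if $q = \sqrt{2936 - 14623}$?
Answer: $-8913 + i \sqrt{11687} \approx -8913.0 + 108.11 i$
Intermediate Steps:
$q = i \sqrt{11687}$ ($q = \sqrt{-11687} = i \sqrt{11687} \approx 108.11 i$)
$\left(-24278 + q\right) + 15365 = \left(-24278 + i \sqrt{11687}\right) + 15365 = -8913 + i \sqrt{11687}$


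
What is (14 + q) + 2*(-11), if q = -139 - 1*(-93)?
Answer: -54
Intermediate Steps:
q = -46 (q = -139 + 93 = -46)
(14 + q) + 2*(-11) = (14 - 46) + 2*(-11) = -32 - 22 = -54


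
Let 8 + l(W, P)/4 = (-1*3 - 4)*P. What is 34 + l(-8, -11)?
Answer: 310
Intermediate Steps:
l(W, P) = -32 - 28*P (l(W, P) = -32 + 4*((-1*3 - 4)*P) = -32 + 4*((-3 - 4)*P) = -32 + 4*(-7*P) = -32 - 28*P)
34 + l(-8, -11) = 34 + (-32 - 28*(-11)) = 34 + (-32 + 308) = 34 + 276 = 310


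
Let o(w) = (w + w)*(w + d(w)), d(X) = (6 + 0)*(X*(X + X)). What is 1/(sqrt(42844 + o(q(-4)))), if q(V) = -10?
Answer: 1/138 ≈ 0.0072464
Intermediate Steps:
d(X) = 12*X**2 (d(X) = 6*(X*(2*X)) = 6*(2*X**2) = 12*X**2)
o(w) = 2*w*(w + 12*w**2) (o(w) = (w + w)*(w + 12*w**2) = (2*w)*(w + 12*w**2) = 2*w*(w + 12*w**2))
1/(sqrt(42844 + o(q(-4)))) = 1/(sqrt(42844 + (-10)**2*(2 + 24*(-10)))) = 1/(sqrt(42844 + 100*(2 - 240))) = 1/(sqrt(42844 + 100*(-238))) = 1/(sqrt(42844 - 23800)) = 1/(sqrt(19044)) = 1/138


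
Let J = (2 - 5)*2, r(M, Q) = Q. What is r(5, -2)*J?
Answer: 12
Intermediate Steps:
J = -6 (J = -3*2 = -6)
r(5, -2)*J = -2*(-6) = 12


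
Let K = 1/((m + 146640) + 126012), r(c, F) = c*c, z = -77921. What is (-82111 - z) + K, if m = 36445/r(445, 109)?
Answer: -45245253008705/10798389749 ≈ -4190.0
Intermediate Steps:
r(c, F) = c**2
m = 7289/39605 (m = 36445/(445**2) = 36445/198025 = 36445*(1/198025) = 7289/39605 ≈ 0.18404)
K = 39605/10798389749 (K = 1/((7289/39605 + 146640) + 126012) = 1/(5807684489/39605 + 126012) = 1/(10798389749/39605) = 39605/10798389749 ≈ 3.6677e-6)
(-82111 - z) + K = (-82111 - 1*(-77921)) + 39605/10798389749 = (-82111 + 77921) + 39605/10798389749 = -4190 + 39605/10798389749 = -45245253008705/10798389749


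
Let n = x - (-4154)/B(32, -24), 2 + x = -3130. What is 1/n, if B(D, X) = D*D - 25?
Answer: -999/3124714 ≈ -0.00031971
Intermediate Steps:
x = -3132 (x = -2 - 3130 = -3132)
B(D, X) = -25 + D² (B(D, X) = D² - 25 = -25 + D²)
n = -3124714/999 (n = -3132 - (-4154)/(-25 + 32²) = -3132 - (-4154)/(-25 + 1024) = -3132 - (-4154)/999 = -3132 - 1*(-4154/999) = -3132 + 4154/999 = -3124714/999 ≈ -3127.8)
1/n = 1/(-3124714/999) = -999/3124714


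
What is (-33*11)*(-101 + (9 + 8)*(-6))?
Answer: 73689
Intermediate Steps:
(-33*11)*(-101 + (9 + 8)*(-6)) = -363*(-101 + 17*(-6)) = -363*(-101 - 102) = -363*(-203) = 73689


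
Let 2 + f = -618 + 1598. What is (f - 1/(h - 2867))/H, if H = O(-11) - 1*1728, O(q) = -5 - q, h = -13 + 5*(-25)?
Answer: -2938891/5174610 ≈ -0.56794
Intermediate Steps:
h = -138 (h = -13 - 125 = -138)
H = -1722 (H = (-5 - 1*(-11)) - 1*1728 = (-5 + 11) - 1728 = 6 - 1728 = -1722)
f = 978 (f = -2 + (-618 + 1598) = -2 + 980 = 978)
(f - 1/(h - 2867))/H = (978 - 1/(-138 - 2867))/(-1722) = (978 - 1/(-3005))*(-1/1722) = (978 - 1*(-1/3005))*(-1/1722) = (978 + 1/3005)*(-1/1722) = (2938891/3005)*(-1/1722) = -2938891/5174610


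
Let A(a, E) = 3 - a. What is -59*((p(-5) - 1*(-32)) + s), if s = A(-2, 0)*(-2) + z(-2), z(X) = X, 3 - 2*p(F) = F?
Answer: -1416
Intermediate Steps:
p(F) = 3/2 - F/2
s = -12 (s = (3 - 1*(-2))*(-2) - 2 = (3 + 2)*(-2) - 2 = 5*(-2) - 2 = -10 - 2 = -12)
-59*((p(-5) - 1*(-32)) + s) = -59*(((3/2 - 1/2*(-5)) - 1*(-32)) - 12) = -59*(((3/2 + 5/2) + 32) - 12) = -59*((4 + 32) - 12) = -59*(36 - 12) = -59*24 = -1416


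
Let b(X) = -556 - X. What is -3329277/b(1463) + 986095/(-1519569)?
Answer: 1685691731936/1022669937 ≈ 1648.3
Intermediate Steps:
-3329277/b(1463) + 986095/(-1519569) = -3329277/(-556 - 1*1463) + 986095/(-1519569) = -3329277/(-556 - 1463) + 986095*(-1/1519569) = -3329277/(-2019) - 986095/1519569 = -3329277*(-1/2019) - 986095/1519569 = 1109759/673 - 986095/1519569 = 1685691731936/1022669937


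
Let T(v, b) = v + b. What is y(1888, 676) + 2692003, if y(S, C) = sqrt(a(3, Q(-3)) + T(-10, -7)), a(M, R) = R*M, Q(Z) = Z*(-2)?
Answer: 2692004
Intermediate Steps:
T(v, b) = b + v
Q(Z) = -2*Z
a(M, R) = M*R
y(S, C) = 1 (y(S, C) = sqrt(3*(-2*(-3)) + (-7 - 10)) = sqrt(3*6 - 17) = sqrt(18 - 17) = sqrt(1) = 1)
y(1888, 676) + 2692003 = 1 + 2692003 = 2692004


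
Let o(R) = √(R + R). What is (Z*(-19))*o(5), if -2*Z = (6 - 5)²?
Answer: 19*√10/2 ≈ 30.042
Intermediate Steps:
o(R) = √2*√R (o(R) = √(2*R) = √2*√R)
Z = -½ (Z = -(6 - 5)²/2 = -½*1² = -½*1 = -½ ≈ -0.50000)
(Z*(-19))*o(5) = (-½*(-19))*(√2*√5) = 19*√10/2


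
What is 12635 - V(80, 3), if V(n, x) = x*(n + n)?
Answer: 12155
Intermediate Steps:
V(n, x) = 2*n*x (V(n, x) = x*(2*n) = 2*n*x)
12635 - V(80, 3) = 12635 - 2*80*3 = 12635 - 1*480 = 12635 - 480 = 12155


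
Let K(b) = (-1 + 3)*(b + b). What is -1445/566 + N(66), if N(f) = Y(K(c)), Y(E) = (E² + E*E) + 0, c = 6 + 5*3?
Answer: 7985947/566 ≈ 14109.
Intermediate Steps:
c = 21 (c = 6 + 15 = 21)
K(b) = 4*b (K(b) = 2*(2*b) = 4*b)
Y(E) = 2*E² (Y(E) = (E² + E²) + 0 = 2*E² + 0 = 2*E²)
N(f) = 14112 (N(f) = 2*(4*21)² = 2*84² = 2*7056 = 14112)
-1445/566 + N(66) = -1445/566 + 14112 = 7985947/566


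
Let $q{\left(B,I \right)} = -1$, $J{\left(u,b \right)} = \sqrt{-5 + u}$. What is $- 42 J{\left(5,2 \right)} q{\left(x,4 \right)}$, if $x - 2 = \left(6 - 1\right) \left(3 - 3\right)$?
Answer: $0$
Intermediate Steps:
$x = 2$ ($x = 2 + \left(6 - 1\right) \left(3 - 3\right) = 2 + 5 \cdot 0 = 2 + 0 = 2$)
$- 42 J{\left(5,2 \right)} q{\left(x,4 \right)} = - 42 \sqrt{-5 + 5} \left(-1\right) = - 42 \sqrt{0} \left(-1\right) = \left(-42\right) 0 \left(-1\right) = 0 \left(-1\right) = 0$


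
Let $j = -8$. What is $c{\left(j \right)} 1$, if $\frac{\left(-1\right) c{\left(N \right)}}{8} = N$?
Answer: $64$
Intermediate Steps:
$c{\left(N \right)} = - 8 N$
$c{\left(j \right)} 1 = \left(-8\right) \left(-8\right) 1 = 64 \cdot 1 = 64$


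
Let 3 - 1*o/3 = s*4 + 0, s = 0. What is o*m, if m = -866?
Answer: -7794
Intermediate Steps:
o = 9 (o = 9 - 3*(0*4 + 0) = 9 - 3*(0 + 0) = 9 - 3*0 = 9 + 0 = 9)
o*m = 9*(-866) = -7794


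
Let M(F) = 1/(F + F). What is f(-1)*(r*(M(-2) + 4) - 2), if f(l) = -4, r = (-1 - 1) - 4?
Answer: 98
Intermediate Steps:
r = -6 (r = -2 - 4 = -6)
M(F) = 1/(2*F)
f(-1)*(r*(M(-2) + 4) - 2) = -4*(-6*((1/2)/(-2) + 4) - 2) = -4*(-6*((1/2)*(-1/2) + 4) - 2) = -4*(-6*(-1/4 + 4) - 2) = -4*(-6*15/4 - 2) = -4*(-45/2 - 2) = -4*(-49/2) = 98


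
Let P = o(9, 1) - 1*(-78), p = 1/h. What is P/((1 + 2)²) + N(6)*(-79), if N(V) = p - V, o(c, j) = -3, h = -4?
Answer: 6025/12 ≈ 502.08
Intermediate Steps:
p = -¼ (p = 1/(-4) = -¼ ≈ -0.25000)
N(V) = -¼ - V
P = 75 (P = -3 - 1*(-78) = -3 + 78 = 75)
P/((1 + 2)²) + N(6)*(-79) = 75/((1 + 2)²) + (-¼ - 1*6)*(-79) = 75/(3²) + (-¼ - 6)*(-79) = 75/9 - 25/4*(-79) = 75*(⅑) + 1975/4 = 25/3 + 1975/4 = 6025/12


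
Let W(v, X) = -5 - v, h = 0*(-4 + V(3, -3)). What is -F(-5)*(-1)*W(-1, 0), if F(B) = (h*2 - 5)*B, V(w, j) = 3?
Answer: -100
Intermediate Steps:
h = 0 (h = 0*(-4 + 3) = 0*(-1) = 0)
F(B) = -5*B (F(B) = (0*2 - 5)*B = (0 - 5)*B = -5*B)
-F(-5)*(-1)*W(-1, 0) = --5*(-5)*(-1)*(-5 - 1*(-1)) = -25*(-1)*(-5 + 1) = -(-25)*(-4) = -1*100 = -100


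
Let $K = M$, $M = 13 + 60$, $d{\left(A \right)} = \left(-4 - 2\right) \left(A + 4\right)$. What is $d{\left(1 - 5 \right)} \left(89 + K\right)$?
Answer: $0$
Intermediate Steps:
$d{\left(A \right)} = -24 - 6 A$ ($d{\left(A \right)} = - 6 \left(4 + A\right) = -24 - 6 A$)
$M = 73$
$K = 73$
$d{\left(1 - 5 \right)} \left(89 + K\right) = \left(-24 - 6 \left(1 - 5\right)\right) \left(89 + 73\right) = \left(-24 - -24\right) 162 = \left(-24 + 24\right) 162 = 0 \cdot 162 = 0$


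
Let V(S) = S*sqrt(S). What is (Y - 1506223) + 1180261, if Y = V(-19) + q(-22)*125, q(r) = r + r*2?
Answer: -334212 - 19*I*sqrt(19) ≈ -3.3421e+5 - 82.819*I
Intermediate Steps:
q(r) = 3*r (q(r) = r + 2*r = 3*r)
V(S) = S**(3/2)
Y = -8250 - 19*I*sqrt(19) (Y = (-19)**(3/2) + (3*(-22))*125 = -19*I*sqrt(19) - 66*125 = -19*I*sqrt(19) - 8250 = -8250 - 19*I*sqrt(19) ≈ -8250.0 - 82.819*I)
(Y - 1506223) + 1180261 = ((-8250 - 19*I*sqrt(19)) - 1506223) + 1180261 = (-1514473 - 19*I*sqrt(19)) + 1180261 = -334212 - 19*I*sqrt(19)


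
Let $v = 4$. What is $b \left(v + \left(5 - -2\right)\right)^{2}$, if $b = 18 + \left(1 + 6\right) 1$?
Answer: $3025$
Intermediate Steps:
$b = 25$ ($b = 18 + 7 \cdot 1 = 18 + 7 = 25$)
$b \left(v + \left(5 - -2\right)\right)^{2} = 25 \left(4 + \left(5 - -2\right)\right)^{2} = 25 \left(4 + \left(5 + 2\right)\right)^{2} = 25 \left(4 + 7\right)^{2} = 25 \cdot 11^{2} = 25 \cdot 121 = 3025$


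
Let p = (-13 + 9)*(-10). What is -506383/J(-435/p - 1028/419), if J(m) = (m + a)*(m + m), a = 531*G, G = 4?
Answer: 2844835387616/316088479367 ≈ 9.0001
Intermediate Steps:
p = 40 (p = -4*(-10) = 40)
a = 2124 (a = 531*4 = 2124)
J(m) = 2*m*(2124 + m) (J(m) = (m + 2124)*(m + m) = (2124 + m)*(2*m) = 2*m*(2124 + m))
-506383/J(-435/p - 1028/419) = -506383*1/(2*(2124 + (-435/40 - 1028/419))*(-435/40 - 1028/419)) = -506383*1/(2*(2124 + (-435*1/40 - 1028*1/419))*(-435*1/40 - 1028*1/419)) = -506383*1/(2*(2124 + (-87/8 - 1028/419))*(-87/8 - 1028/419)) = -506383*(-1676/(44677*(2124 - 44677/3352))) = -506383/(2*(-44677/3352)*(7074971/3352)) = -506383/(-316088479367/5617952) = -506383*(-5617952/316088479367) = 2844835387616/316088479367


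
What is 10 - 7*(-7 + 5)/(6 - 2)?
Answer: 27/2 ≈ 13.500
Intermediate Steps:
10 - 7*(-7 + 5)/(6 - 2) = 10 - (-14)/4 = 10 - 7*(-½) = 10 + 7/2 = 27/2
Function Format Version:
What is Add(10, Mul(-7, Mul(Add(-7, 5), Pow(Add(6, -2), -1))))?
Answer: Rational(27, 2) ≈ 13.500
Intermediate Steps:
Add(10, Mul(-7, Mul(Add(-7, 5), Pow(Add(6, -2), -1)))) = Add(10, Mul(-7, Mul(-2, Pow(4, -1)))) = Add(10, Mul(-7, Mul(-2, Rational(1, 4)))) = Add(10, Mul(-7, Rational(-1, 2))) = Add(10, Rational(7, 2)) = Rational(27, 2)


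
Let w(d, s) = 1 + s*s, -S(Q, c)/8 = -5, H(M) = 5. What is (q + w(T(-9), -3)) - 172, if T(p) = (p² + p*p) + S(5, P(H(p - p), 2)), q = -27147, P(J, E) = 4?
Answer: -27309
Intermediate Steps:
S(Q, c) = 40 (S(Q, c) = -8*(-5) = 40)
T(p) = 40 + 2*p² (T(p) = (p² + p*p) + 40 = (p² + p²) + 40 = 2*p² + 40 = 40 + 2*p²)
w(d, s) = 1 + s²
(q + w(T(-9), -3)) - 172 = (-27147 + (1 + (-3)²)) - 172 = (-27147 + (1 + 9)) - 172 = (-27147 + 10) - 172 = -27137 - 172 = -27309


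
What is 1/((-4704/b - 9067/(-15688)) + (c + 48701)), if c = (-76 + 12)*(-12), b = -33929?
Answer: 2055128/101666599737 ≈ 2.0214e-5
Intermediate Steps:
c = 768 (c = -64*(-12) = 768)
1/((-4704/b - 9067/(-15688)) + (c + 48701)) = 1/((-4704/(-33929) - 9067/(-15688)) + (768 + 48701)) = 1/((-4704*(-1/33929) - 9067*(-1/15688)) + 49469) = 1/((672/4847 + 9067/15688) + 49469) = 1/(1472705/2055128 + 49469) = 1/(101666599737/2055128) = 2055128/101666599737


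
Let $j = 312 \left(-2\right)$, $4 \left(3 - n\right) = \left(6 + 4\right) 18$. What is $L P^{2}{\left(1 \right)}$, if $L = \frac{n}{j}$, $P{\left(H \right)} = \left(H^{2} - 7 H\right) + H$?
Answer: $\frac{175}{104} \approx 1.6827$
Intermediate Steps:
$n = -42$ ($n = 3 - \frac{\left(6 + 4\right) 18}{4} = 3 - \frac{10 \cdot 18}{4} = 3 - 45 = -42$)
$P{\left(H \right)} = H^{2} - 6 H$
$j = -624$
$L = \frac{7}{104}$ ($L = - \frac{42}{-624} = \left(-42\right) \left(- \frac{1}{624}\right) = \frac{7}{104} \approx 0.067308$)
$L P^{2}{\left(1 \right)} = \frac{7 \left(1 \left(-6 + 1\right)\right)^{2}}{104} = \frac{7 \left(1 \left(-5\right)\right)^{2}}{104} = \frac{7 \left(-5\right)^{2}}{104} = \frac{7}{104} \cdot 25 = \frac{175}{104}$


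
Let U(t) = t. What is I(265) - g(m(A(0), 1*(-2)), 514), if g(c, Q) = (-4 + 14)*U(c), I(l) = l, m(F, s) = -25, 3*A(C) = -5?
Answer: 515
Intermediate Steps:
A(C) = -5/3 (A(C) = (⅓)*(-5) = -5/3)
g(c, Q) = 10*c (g(c, Q) = (-4 + 14)*c = 10*c)
I(265) - g(m(A(0), 1*(-2)), 514) = 265 - 10*(-25) = 265 - 1*(-250) = 265 + 250 = 515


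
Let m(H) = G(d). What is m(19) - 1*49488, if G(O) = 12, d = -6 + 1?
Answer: -49476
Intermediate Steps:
d = -5
m(H) = 12
m(19) - 1*49488 = 12 - 1*49488 = 12 - 49488 = -49476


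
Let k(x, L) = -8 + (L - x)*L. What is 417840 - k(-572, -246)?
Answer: 498044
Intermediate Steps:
k(x, L) = -8 + L*(L - x)
417840 - k(-572, -246) = 417840 - (-8 + (-246)² - 1*(-246)*(-572)) = 417840 - (-8 + 60516 - 140712) = 417840 - 1*(-80204) = 417840 + 80204 = 498044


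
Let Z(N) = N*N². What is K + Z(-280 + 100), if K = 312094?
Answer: -5519906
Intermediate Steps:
Z(N) = N³
K + Z(-280 + 100) = 312094 + (-280 + 100)³ = 312094 + (-180)³ = 312094 - 5832000 = -5519906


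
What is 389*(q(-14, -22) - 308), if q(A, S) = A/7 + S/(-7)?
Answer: -835572/7 ≈ -1.1937e+5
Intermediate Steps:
q(A, S) = -S/7 + A/7 (q(A, S) = A*(1/7) + S*(-1/7) = A/7 - S/7 = -S/7 + A/7)
389*(q(-14, -22) - 308) = 389*((-1/7*(-22) + (1/7)*(-14)) - 308) = 389*((22/7 - 2) - 308) = 389*(8/7 - 308) = 389*(-2148/7) = -835572/7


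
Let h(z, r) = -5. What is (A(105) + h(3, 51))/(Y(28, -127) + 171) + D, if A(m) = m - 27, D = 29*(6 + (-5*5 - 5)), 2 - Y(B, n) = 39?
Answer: -93191/134 ≈ -695.46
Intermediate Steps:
Y(B, n) = -37 (Y(B, n) = 2 - 1*39 = 2 - 39 = -37)
D = -696 (D = 29*(6 + (-25 - 5)) = 29*(6 - 30) = 29*(-24) = -696)
A(m) = -27 + m
(A(105) + h(3, 51))/(Y(28, -127) + 171) + D = ((-27 + 105) - 5)/(-37 + 171) - 696 = (78 - 5)/134 - 696 = 73*(1/134) - 696 = 73/134 - 696 = -93191/134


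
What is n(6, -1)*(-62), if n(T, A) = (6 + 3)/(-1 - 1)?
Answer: 279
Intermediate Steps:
n(T, A) = -9/2 (n(T, A) = 9/(-2) = 9*(-1/2) = -9/2)
n(6, -1)*(-62) = -9/2*(-62) = 279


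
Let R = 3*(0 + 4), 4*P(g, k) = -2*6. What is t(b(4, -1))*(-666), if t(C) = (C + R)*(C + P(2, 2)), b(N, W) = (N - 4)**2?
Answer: 23976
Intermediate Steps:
b(N, W) = (-4 + N)**2
P(g, k) = -3 (P(g, k) = (-2*6)/4 = (1/4)*(-12) = -3)
R = 12 (R = 3*4 = 12)
t(C) = (-3 + C)*(12 + C) (t(C) = (C + 12)*(C - 3) = (12 + C)*(-3 + C) = (-3 + C)*(12 + C))
t(b(4, -1))*(-666) = (-36 + ((-4 + 4)**2)**2 + 9*(-4 + 4)**2)*(-666) = (-36 + (0**2)**2 + 9*0**2)*(-666) = (-36 + 0**2 + 9*0)*(-666) = (-36 + 0 + 0)*(-666) = -36*(-666) = 23976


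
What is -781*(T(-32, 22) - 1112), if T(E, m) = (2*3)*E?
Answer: 1018424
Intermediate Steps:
T(E, m) = 6*E
-781*(T(-32, 22) - 1112) = -781*(6*(-32) - 1112) = -781*(-192 - 1112) = -781*(-1304) = 1018424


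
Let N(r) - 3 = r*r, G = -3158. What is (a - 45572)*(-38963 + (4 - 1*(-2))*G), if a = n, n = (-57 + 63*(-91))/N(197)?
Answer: 51214932157697/19406 ≈ 2.6391e+9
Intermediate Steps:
N(r) = 3 + r² (N(r) = 3 + r*r = 3 + r²)
n = -2895/19406 (n = (-57 + 63*(-91))/(3 + 197²) = (-57 - 5733)/(3 + 38809) = -5790/38812 = -5790*1/38812 = -2895/19406 ≈ -0.14918)
a = -2895/19406 ≈ -0.14918
(a - 45572)*(-38963 + (4 - 1*(-2))*G) = (-2895/19406 - 45572)*(-38963 + (4 - 1*(-2))*(-3158)) = -884373127*(-38963 + (4 + 2)*(-3158))/19406 = -884373127*(-38963 + 6*(-3158))/19406 = -884373127*(-38963 - 18948)/19406 = -884373127/19406*(-57911) = 51214932157697/19406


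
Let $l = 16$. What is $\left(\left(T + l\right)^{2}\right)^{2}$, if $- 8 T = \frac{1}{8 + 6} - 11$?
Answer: $\frac{14311278150625}{157351936} \approx 90951.0$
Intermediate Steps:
$T = \frac{153}{112}$ ($T = - \frac{\frac{1}{8 + 6} - 11}{8} = - \frac{\frac{1}{14} - 11}{8} = \left(- \frac{1}{8}\right) \left(- \frac{153}{14}\right) = \frac{153}{112} \approx 1.3661$)
$\left(\left(T + l\right)^{2}\right)^{2} = \left(\left(\frac{153}{112} + 16\right)^{2}\right)^{2} = \left(\left(\frac{1945}{112}\right)^{2}\right)^{2} = \left(\frac{3783025}{12544}\right)^{2} = \frac{14311278150625}{157351936}$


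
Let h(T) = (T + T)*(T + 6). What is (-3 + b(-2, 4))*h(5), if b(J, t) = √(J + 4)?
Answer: -330 + 110*√2 ≈ -174.44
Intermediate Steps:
h(T) = 2*T*(6 + T) (h(T) = (2*T)*(6 + T) = 2*T*(6 + T))
b(J, t) = √(4 + J)
(-3 + b(-2, 4))*h(5) = (-3 + √(4 - 2))*(2*5*(6 + 5)) = (-3 + √2)*(2*5*11) = (-3 + √2)*110 = -330 + 110*√2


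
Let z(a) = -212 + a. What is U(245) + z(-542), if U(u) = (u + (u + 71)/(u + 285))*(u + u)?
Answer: 6338172/53 ≈ 1.1959e+5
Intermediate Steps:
U(u) = 2*u*(u + (71 + u)/(285 + u)) (U(u) = (u + (71 + u)/(285 + u))*(2*u) = 2*u*(u + (71 + u)/(285 + u)))
U(245) + z(-542) = 2*245*(71 + 245**2 + 286*245)/(285 + 245) + (-212 - 542) = 2*245*(71 + 60025 + 70070)/530 - 754 = 2*245*(1/530)*130166 - 754 = 6378134/53 - 754 = 6338172/53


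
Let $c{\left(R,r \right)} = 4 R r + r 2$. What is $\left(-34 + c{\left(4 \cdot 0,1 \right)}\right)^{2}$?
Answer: $1024$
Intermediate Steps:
$c{\left(R,r \right)} = 2 r + 4 R r$ ($c{\left(R,r \right)} = 4 R r + 2 r = 2 r + 4 R r$)
$\left(-34 + c{\left(4 \cdot 0,1 \right)}\right)^{2} = \left(-34 + 2 \cdot 1 \left(1 + 2 \cdot 4 \cdot 0\right)\right)^{2} = \left(-34 + 2 \cdot 1 \left(1 + 2 \cdot 0\right)\right)^{2} = \left(-34 + 2 \cdot 1 \left(1 + 0\right)\right)^{2} = \left(-34 + 2 \cdot 1 \cdot 1\right)^{2} = \left(-34 + 2\right)^{2} = \left(-32\right)^{2} = 1024$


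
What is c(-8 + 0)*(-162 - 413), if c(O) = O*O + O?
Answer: -32200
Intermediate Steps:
c(O) = O + O**2 (c(O) = O**2 + O = O + O**2)
c(-8 + 0)*(-162 - 413) = ((-8 + 0)*(1 + (-8 + 0)))*(-162 - 413) = -8*(1 - 8)*(-575) = -8*(-7)*(-575) = 56*(-575) = -32200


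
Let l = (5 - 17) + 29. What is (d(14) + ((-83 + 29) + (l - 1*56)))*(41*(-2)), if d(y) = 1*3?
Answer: 7380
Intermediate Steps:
d(y) = 3
l = 17 (l = -12 + 29 = 17)
(d(14) + ((-83 + 29) + (l - 1*56)))*(41*(-2)) = (3 + ((-83 + 29) + (17 - 1*56)))*(41*(-2)) = (3 + (-54 + (17 - 56)))*(-82) = (3 + (-54 - 39))*(-82) = (3 - 93)*(-82) = -90*(-82) = 7380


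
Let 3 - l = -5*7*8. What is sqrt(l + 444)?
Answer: sqrt(727) ≈ 26.963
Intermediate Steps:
l = 283 (l = 3 - (-5*7)*8 = 3 - (-35)*8 = 3 - 1*(-280) = 3 + 280 = 283)
sqrt(l + 444) = sqrt(283 + 444) = sqrt(727)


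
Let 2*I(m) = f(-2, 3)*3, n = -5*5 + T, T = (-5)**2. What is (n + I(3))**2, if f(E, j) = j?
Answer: 81/4 ≈ 20.250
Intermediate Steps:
T = 25
n = 0 (n = -5*5 + 25 = -25 + 25 = 0)
I(m) = 9/2 (I(m) = (3*3)/2 = (1/2)*9 = 9/2)
(n + I(3))**2 = (0 + 9/2)**2 = (9/2)**2 = 81/4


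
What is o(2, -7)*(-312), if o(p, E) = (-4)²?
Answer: -4992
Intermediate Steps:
o(p, E) = 16
o(2, -7)*(-312) = 16*(-312) = -4992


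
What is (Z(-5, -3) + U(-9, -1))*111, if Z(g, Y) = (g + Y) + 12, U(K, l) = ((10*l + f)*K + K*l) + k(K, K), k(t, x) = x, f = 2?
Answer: 8436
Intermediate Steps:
U(K, l) = K + K*l + K*(2 + 10*l) (U(K, l) = ((10*l + 2)*K + K*l) + K = ((2 + 10*l)*K + K*l) + K = (K*(2 + 10*l) + K*l) + K = (K*l + K*(2 + 10*l)) + K = K + K*l + K*(2 + 10*l))
Z(g, Y) = 12 + Y + g (Z(g, Y) = (Y + g) + 12 = 12 + Y + g)
(Z(-5, -3) + U(-9, -1))*111 = ((12 - 3 - 5) - 9*(3 + 11*(-1)))*111 = (4 - 9*(3 - 11))*111 = (4 - 9*(-8))*111 = (4 + 72)*111 = 76*111 = 8436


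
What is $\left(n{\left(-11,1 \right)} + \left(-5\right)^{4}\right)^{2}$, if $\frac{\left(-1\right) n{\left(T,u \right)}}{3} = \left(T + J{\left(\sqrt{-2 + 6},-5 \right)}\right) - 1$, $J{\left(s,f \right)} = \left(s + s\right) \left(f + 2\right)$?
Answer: $485809$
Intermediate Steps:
$J{\left(s,f \right)} = 2 s \left(2 + f\right)$
$n{\left(T,u \right)} = 39 - 3 T$ ($n{\left(T,u \right)} = - 3 \left(\left(T + 2 \sqrt{-2 + 6} \left(2 - 5\right)\right) - 1\right) = - 3 \left(\left(T + 2 \sqrt{4} \left(-3\right)\right) - 1\right) = - 3 \left(\left(T + 2 \cdot 2 \left(-3\right)\right) - 1\right) = - 3 \left(\left(T - 12\right) - 1\right) = - 3 \left(\left(-12 + T\right) - 1\right) = - 3 \left(-13 + T\right) = 39 - 3 T$)
$\left(n{\left(-11,1 \right)} + \left(-5\right)^{4}\right)^{2} = \left(\left(39 - -33\right) + \left(-5\right)^{4}\right)^{2} = \left(\left(39 + 33\right) + 625\right)^{2} = \left(72 + 625\right)^{2} = 697^{2} = 485809$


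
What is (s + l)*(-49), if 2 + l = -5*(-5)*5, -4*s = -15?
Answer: -24843/4 ≈ -6210.8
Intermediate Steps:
s = 15/4 (s = -1/4*(-15) = 15/4 ≈ 3.7500)
l = 123 (l = -2 - 5*(-5)*5 = -2 + 25*5 = -2 + 125 = 123)
(s + l)*(-49) = (15/4 + 123)*(-49) = (507/4)*(-49) = -24843/4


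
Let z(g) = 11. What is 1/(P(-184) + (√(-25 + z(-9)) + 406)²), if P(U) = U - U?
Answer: (406 + I*√14)⁻² ≈ 6.0651e-6 - 1.118e-7*I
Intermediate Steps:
P(U) = 0
1/(P(-184) + (√(-25 + z(-9)) + 406)²) = 1/(0 + (√(-25 + 11) + 406)²) = 1/(0 + (√(-14) + 406)²) = 1/(0 + (I*√14 + 406)²) = 1/(0 + (406 + I*√14)²) = 1/((406 + I*√14)²) = (406 + I*√14)⁻²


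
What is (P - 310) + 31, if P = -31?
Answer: -310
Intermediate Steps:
(P - 310) + 31 = (-31 - 310) + 31 = -341 + 31 = -310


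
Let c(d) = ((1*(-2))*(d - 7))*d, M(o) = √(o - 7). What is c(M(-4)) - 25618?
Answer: -25596 + 14*I*√11 ≈ -25596.0 + 46.433*I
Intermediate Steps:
M(o) = √(-7 + o)
c(d) = d*(14 - 2*d) (c(d) = (-2*(-7 + d))*d = (14 - 2*d)*d = d*(14 - 2*d))
c(M(-4)) - 25618 = 2*√(-7 - 4)*(7 - √(-7 - 4)) - 25618 = 2*√(-11)*(7 - √(-11)) - 25618 = 2*(I*√11)*(7 - I*√11) - 25618 = 2*I*√11*(7 - I*√11) - 25618 = -25618 + 2*I*√11*(7 - I*√11)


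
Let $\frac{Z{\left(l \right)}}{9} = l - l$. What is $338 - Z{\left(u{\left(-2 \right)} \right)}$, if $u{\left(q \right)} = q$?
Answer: $338$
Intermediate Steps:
$Z{\left(l \right)} = 0$ ($Z{\left(l \right)} = 9 \left(l - l\right) = 9 \cdot 0 = 0$)
$338 - Z{\left(u{\left(-2 \right)} \right)} = 338 - 0 = 338 + 0 = 338$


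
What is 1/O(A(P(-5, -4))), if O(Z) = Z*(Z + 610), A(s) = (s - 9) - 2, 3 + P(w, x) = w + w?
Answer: -1/14064 ≈ -7.1104e-5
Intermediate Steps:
P(w, x) = -3 + 2*w (P(w, x) = -3 + (w + w) = -3 + 2*w)
A(s) = -11 + s (A(s) = (-9 + s) - 2 = -11 + s)
O(Z) = Z*(610 + Z)
1/O(A(P(-5, -4))) = 1/((-11 + (-3 + 2*(-5)))*(610 + (-11 + (-3 + 2*(-5))))) = 1/((-11 + (-3 - 10))*(610 + (-11 + (-3 - 10)))) = 1/((-11 - 13)*(610 + (-11 - 13))) = 1/(-24*(610 - 24)) = 1/(-24*586) = 1/(-14064) = -1/14064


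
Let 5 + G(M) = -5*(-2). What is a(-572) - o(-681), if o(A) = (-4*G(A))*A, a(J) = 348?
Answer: -13272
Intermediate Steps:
G(M) = 5 (G(M) = -5 - 5*(-2) = -5 + 10 = 5)
o(A) = -20*A (o(A) = (-4*5)*A = -20*A)
a(-572) - o(-681) = 348 - (-20)*(-681) = 348 - 1*13620 = 348 - 13620 = -13272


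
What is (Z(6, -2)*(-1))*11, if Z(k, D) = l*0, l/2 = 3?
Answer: 0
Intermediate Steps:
l = 6 (l = 2*3 = 6)
Z(k, D) = 0 (Z(k, D) = 6*0 = 0)
(Z(6, -2)*(-1))*11 = (0*(-1))*11 = 0*11 = 0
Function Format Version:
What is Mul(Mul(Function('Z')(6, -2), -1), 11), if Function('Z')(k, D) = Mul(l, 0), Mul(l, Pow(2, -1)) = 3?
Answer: 0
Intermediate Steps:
l = 6 (l = Mul(2, 3) = 6)
Function('Z')(k, D) = 0 (Function('Z')(k, D) = Mul(6, 0) = 0)
Mul(Mul(Function('Z')(6, -2), -1), 11) = Mul(Mul(0, -1), 11) = Mul(0, 11) = 0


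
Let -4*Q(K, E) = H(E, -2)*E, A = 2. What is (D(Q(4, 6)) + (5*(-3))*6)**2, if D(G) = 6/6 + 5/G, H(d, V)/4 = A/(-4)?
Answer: 68644/9 ≈ 7627.1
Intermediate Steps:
H(d, V) = -2 (H(d, V) = 4*(2/(-4)) = 4*(2*(-1/4)) = 4*(-1/2) = -2)
Q(K, E) = E/2 (Q(K, E) = -(-1)*E/2 = E/2)
D(G) = 1 + 5/G (D(G) = 6*(1/6) + 5/G = 1 + 5/G)
(D(Q(4, 6)) + (5*(-3))*6)**2 = ((5 + (1/2)*6)/(((1/2)*6)) + (5*(-3))*6)**2 = ((5 + 3)/3 - 15*6)**2 = ((1/3)*8 - 90)**2 = (8/3 - 90)**2 = (-262/3)**2 = 68644/9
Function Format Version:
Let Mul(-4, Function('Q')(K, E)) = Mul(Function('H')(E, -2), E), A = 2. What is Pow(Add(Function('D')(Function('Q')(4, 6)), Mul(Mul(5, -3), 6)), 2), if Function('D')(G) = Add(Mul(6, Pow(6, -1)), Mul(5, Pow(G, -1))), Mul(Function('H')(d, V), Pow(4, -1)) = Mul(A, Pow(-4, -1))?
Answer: Rational(68644, 9) ≈ 7627.1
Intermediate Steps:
Function('H')(d, V) = -2 (Function('H')(d, V) = Mul(4, Mul(2, Pow(-4, -1))) = Mul(4, Mul(2, Rational(-1, 4))) = Mul(4, Rational(-1, 2)) = -2)
Function('Q')(K, E) = Mul(Rational(1, 2), E) (Function('Q')(K, E) = Mul(Rational(-1, 4), Mul(-2, E)) = Mul(Rational(1, 2), E))
Function('D')(G) = Add(1, Mul(5, Pow(G, -1))) (Function('D')(G) = Add(Mul(6, Rational(1, 6)), Mul(5, Pow(G, -1))) = Add(1, Mul(5, Pow(G, -1))))
Pow(Add(Function('D')(Function('Q')(4, 6)), Mul(Mul(5, -3), 6)), 2) = Pow(Add(Mul(Pow(Mul(Rational(1, 2), 6), -1), Add(5, Mul(Rational(1, 2), 6))), Mul(Mul(5, -3), 6)), 2) = Pow(Add(Mul(Pow(3, -1), Add(5, 3)), Mul(-15, 6)), 2) = Pow(Add(Mul(Rational(1, 3), 8), -90), 2) = Pow(Add(Rational(8, 3), -90), 2) = Pow(Rational(-262, 3), 2) = Rational(68644, 9)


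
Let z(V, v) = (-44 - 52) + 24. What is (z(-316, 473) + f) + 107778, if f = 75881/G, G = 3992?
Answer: 430038233/3992 ≈ 1.0773e+5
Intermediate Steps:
f = 75881/3992 ≈ 19.008
z(V, v) = -72 (z(V, v) = -96 + 24 = -72)
(z(-316, 473) + f) + 107778 = (-72 + 75881/3992) + 107778 = -211543/3992 + 107778 = 430038233/3992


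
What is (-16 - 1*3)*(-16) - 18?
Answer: 286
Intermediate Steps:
(-16 - 1*3)*(-16) - 18 = (-16 - 3)*(-16) - 18 = -19*(-16) - 18 = 304 - 18 = 286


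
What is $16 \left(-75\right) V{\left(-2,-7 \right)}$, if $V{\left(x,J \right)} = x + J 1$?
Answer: $10800$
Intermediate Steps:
$V{\left(x,J \right)} = J + x$ ($V{\left(x,J \right)} = x + J = J + x$)
$16 \left(-75\right) V{\left(-2,-7 \right)} = 16 \left(-75\right) \left(-7 - 2\right) = \left(-1200\right) \left(-9\right) = 10800$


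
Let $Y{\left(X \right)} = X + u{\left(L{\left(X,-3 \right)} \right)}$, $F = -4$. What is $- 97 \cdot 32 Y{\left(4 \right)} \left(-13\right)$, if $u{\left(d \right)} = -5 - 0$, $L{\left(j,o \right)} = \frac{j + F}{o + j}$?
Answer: $-40352$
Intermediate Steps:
$L{\left(j,o \right)} = \frac{-4 + j}{j + o}$ ($L{\left(j,o \right)} = \frac{j - 4}{o + j} = \frac{-4 + j}{j + o}$)
$u{\left(d \right)} = -5$ ($u{\left(d \right)} = -5 + 0 = -5$)
$Y{\left(X \right)} = -5 + X$ ($Y{\left(X \right)} = X - 5 = -5 + X$)
$- 97 \cdot 32 Y{\left(4 \right)} \left(-13\right) = - 97 \cdot 32 \left(-5 + 4\right) \left(-13\right) = - 97 \cdot 32 \left(-1\right) \left(-13\right) = \left(-97\right) \left(-32\right) \left(-13\right) = 3104 \left(-13\right) = -40352$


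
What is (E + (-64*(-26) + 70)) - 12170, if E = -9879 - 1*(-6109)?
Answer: -14206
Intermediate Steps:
E = -3770 (E = -9879 + 6109 = -3770)
(E + (-64*(-26) + 70)) - 12170 = (-3770 + (-64*(-26) + 70)) - 12170 = (-3770 + (1664 + 70)) - 12170 = (-3770 + 1734) - 12170 = -2036 - 12170 = -14206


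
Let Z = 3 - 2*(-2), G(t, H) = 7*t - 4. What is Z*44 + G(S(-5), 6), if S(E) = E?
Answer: 269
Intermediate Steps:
G(t, H) = -4 + 7*t
Z = 7 (Z = 3 + 4 = 7)
Z*44 + G(S(-5), 6) = 7*44 + (-4 + 7*(-5)) = 308 + (-4 - 35) = 308 - 39 = 269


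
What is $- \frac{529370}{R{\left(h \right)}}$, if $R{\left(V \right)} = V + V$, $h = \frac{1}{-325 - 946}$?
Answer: $336414635$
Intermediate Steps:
$h = - \frac{1}{1271}$ ($h = \frac{1}{-1271} = - \frac{1}{1271} \approx -0.00078678$)
$R{\left(V \right)} = 2 V$
$- \frac{529370}{R{\left(h \right)}} = - \frac{529370}{2 \left(- \frac{1}{1271}\right)} = - \frac{529370}{- \frac{2}{1271}} = \left(-529370\right) \left(- \frac{1271}{2}\right) = 336414635$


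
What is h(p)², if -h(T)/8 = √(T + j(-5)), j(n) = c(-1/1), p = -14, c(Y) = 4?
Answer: -640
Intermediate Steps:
j(n) = 4
h(T) = -8*√(4 + T) (h(T) = -8*√(T + 4) = -8*√(4 + T))
h(p)² = (-8*√(4 - 14))² = (-8*I*√10)² = -640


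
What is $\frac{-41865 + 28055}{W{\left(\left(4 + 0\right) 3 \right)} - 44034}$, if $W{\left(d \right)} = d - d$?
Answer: $\frac{6905}{22017} \approx 0.31362$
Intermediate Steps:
$W{\left(d \right)} = 0$
$\frac{-41865 + 28055}{W{\left(\left(4 + 0\right) 3 \right)} - 44034} = \frac{-41865 + 28055}{0 - 44034} = - \frac{13810}{-44034} = \left(-13810\right) \left(- \frac{1}{44034}\right) = \frac{6905}{22017}$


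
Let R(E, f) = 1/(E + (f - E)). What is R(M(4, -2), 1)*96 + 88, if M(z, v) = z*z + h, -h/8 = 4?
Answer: 184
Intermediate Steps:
h = -32 (h = -8*4 = -32)
M(z, v) = -32 + z² (M(z, v) = z*z - 32 = z² - 32 = -32 + z²)
R(E, f) = 1/f
R(M(4, -2), 1)*96 + 88 = 96/1 + 88 = 1*96 + 88 = 96 + 88 = 184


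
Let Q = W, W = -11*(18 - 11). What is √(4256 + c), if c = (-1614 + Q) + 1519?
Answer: 2*√1021 ≈ 63.906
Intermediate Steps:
W = -77 (W = -11*7 = -77)
Q = -77
c = -172 (c = (-1614 - 77) + 1519 = -1691 + 1519 = -172)
√(4256 + c) = √(4256 - 172) = √4084 = 2*√1021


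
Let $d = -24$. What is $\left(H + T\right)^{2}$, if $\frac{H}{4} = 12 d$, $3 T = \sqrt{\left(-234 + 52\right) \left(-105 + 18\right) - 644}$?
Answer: $\frac{11959126}{9} - 5376 \sqrt{310} \approx 1.2341 \cdot 10^{6}$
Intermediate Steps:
$T = \frac{7 \sqrt{310}}{3}$ ($T = \frac{\sqrt{\left(-234 + 52\right) \left(-105 + 18\right) - 644}}{3} = \frac{\sqrt{\left(-182\right) \left(-87\right) - 644}}{3} = \frac{\sqrt{15834 - 644}}{3} = \frac{\sqrt{15190}}{3} = \frac{7 \sqrt{310}}{3} \approx 41.083$)
$H = -1152$ ($H = 4 \cdot 12 \left(-24\right) = 4 \left(-288\right) = -1152$)
$\left(H + T\right)^{2} = \left(-1152 + \frac{7 \sqrt{310}}{3}\right)^{2}$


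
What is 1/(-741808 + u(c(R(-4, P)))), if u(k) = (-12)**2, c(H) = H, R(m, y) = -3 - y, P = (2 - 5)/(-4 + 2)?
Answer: -1/741664 ≈ -1.3483e-6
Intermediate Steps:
P = 3/2 (P = -3/(-2) = -3*(-1/2) = 3/2 ≈ 1.5000)
u(k) = 144
1/(-741808 + u(c(R(-4, P)))) = 1/(-741808 + 144) = 1/(-741664) = -1/741664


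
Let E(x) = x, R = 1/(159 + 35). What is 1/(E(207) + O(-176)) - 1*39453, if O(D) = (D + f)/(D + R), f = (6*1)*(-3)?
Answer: -280322881218/7105237 ≈ -39453.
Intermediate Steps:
R = 1/194 ≈ 0.0051546
f = -18 (f = 6*(-3) = -18)
O(D) = (-18 + D)/(1/194 + D) (O(D) = (D - 18)/(D + 1/194) = (-18 + D)/(1/194 + D))
1/(E(207) + O(-176)) - 1*39453 = 1/(207 + 194*(-18 - 176)/(1 + 194*(-176))) - 1*39453 = 1/(207 + 194*(-194)/(1 - 34144)) - 39453 = 1/(207 + 194*(-194)/(-34143)) - 39453 = 1/(207 + 194*(-1/34143)*(-194)) - 39453 = 1/(207 + 37636/34143) - 39453 = 1/(7105237/34143) - 39453 = 34143/7105237 - 39453 = -280322881218/7105237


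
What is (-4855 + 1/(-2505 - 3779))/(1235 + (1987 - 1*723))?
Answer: -207543/106828 ≈ -1.9428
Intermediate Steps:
(-4855 + 1/(-2505 - 3779))/(1235 + (1987 - 1*723)) = (-4855 + 1/(-6284))/(1235 + (1987 - 723)) = (-4855 - 1/6284)/(1235 + 1264) = -30508821/6284/2499 = -30508821/6284*1/2499 = -207543/106828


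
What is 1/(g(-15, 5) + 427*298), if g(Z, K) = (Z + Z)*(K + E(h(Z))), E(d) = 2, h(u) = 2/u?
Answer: 1/127036 ≈ 7.8718e-6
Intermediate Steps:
g(Z, K) = 2*Z*(2 + K) (g(Z, K) = (Z + Z)*(K + 2) = (2*Z)*(2 + K) = 2*Z*(2 + K))
1/(g(-15, 5) + 427*298) = 1/(2*(-15)*(2 + 5) + 427*298) = 1/(2*(-15)*7 + 127246) = 1/(-210 + 127246) = 1/127036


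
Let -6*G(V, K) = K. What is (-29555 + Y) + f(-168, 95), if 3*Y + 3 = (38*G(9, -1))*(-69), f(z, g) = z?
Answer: -89609/3 ≈ -29870.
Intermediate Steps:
G(V, K) = -K/6
Y = -440/3 (Y = -1 + ((38*(-1/6*(-1)))*(-69))/3 = -1 + ((38*(1/6))*(-69))/3 = -1 + ((19/3)*(-69))/3 = -1 + (1/3)*(-437) = -1 - 437/3 = -440/3 ≈ -146.67)
(-29555 + Y) + f(-168, 95) = (-29555 - 440/3) - 168 = -89105/3 - 168 = -89609/3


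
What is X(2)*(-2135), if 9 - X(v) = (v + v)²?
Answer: 14945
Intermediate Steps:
X(v) = 9 - 4*v² (X(v) = 9 - (v + v)² = 9 - (2*v)² = 9 - 4*v²)
X(2)*(-2135) = (9 - 4*2²)*(-2135) = (9 - 4*4)*(-2135) = (9 - 16)*(-2135) = -7*(-2135) = 14945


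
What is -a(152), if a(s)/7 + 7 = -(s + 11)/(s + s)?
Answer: 16037/304 ≈ 52.753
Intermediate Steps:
a(s) = -49 - 7*(11 + s)/(2*s) (a(s) = -49 + 7*(-(s + 11)/(s + s)) = -49 + 7*(-(11 + s)/(2*s)) = -49 - 7*(11 + s)/(2*s))
-a(152) = -7*(-11 - 15*152)/(2*152) = -7*(-11 - 2280)/(2*152) = -7*(-2291)/(2*152) = -1*(-16037/304) = 16037/304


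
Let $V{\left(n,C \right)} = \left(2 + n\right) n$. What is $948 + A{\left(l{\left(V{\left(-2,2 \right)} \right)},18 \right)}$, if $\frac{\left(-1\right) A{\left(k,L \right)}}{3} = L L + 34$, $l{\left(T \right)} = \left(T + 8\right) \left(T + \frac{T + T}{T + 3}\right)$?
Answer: $-126$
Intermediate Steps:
$V{\left(n,C \right)} = n \left(2 + n\right)$
$l{\left(T \right)} = \left(8 + T\right) \left(T + \frac{2 T}{3 + T}\right)$
$A{\left(k,L \right)} = -102 - 3 L^{2}$ ($A{\left(k,L \right)} = - 3 \left(L L + 34\right) = - 3 \left(L^{2} + 34\right) = - 3 \left(34 + L^{2}\right) = -102 - 3 L^{2}$)
$948 + A{\left(l{\left(V{\left(-2,2 \right)} \right)},18 \right)} = 948 - \left(102 + 3 \cdot 18^{2}\right) = 948 - 1074 = -126$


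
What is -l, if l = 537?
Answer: -537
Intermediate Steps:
-l = -1*537 = -537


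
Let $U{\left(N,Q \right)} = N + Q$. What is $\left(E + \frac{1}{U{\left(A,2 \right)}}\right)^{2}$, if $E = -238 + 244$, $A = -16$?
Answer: $\frac{6889}{196} \approx 35.148$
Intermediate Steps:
$E = 6$
$\left(E + \frac{1}{U{\left(A,2 \right)}}\right)^{2} = \left(6 + \frac{1}{-16 + 2}\right)^{2} = \left(6 + \frac{1}{-14}\right)^{2} = \left(6 - \frac{1}{14}\right)^{2} = \left(\frac{83}{14}\right)^{2} = \frac{6889}{196}$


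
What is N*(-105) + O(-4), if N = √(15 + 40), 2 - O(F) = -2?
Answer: 4 - 105*√55 ≈ -774.70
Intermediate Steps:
O(F) = 4 (O(F) = 2 - 1*(-2) = 2 + 2 = 4)
N = √55 ≈ 7.4162
N*(-105) + O(-4) = √55*(-105) + 4 = -105*√55 + 4 = 4 - 105*√55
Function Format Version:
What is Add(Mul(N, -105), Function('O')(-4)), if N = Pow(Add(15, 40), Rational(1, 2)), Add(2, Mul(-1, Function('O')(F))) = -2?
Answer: Add(4, Mul(-105, Pow(55, Rational(1, 2)))) ≈ -774.70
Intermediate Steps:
Function('O')(F) = 4 (Function('O')(F) = Add(2, Mul(-1, -2)) = Add(2, 2) = 4)
N = Pow(55, Rational(1, 2)) ≈ 7.4162
Add(Mul(N, -105), Function('O')(-4)) = Add(Mul(Pow(55, Rational(1, 2)), -105), 4) = Add(Mul(-105, Pow(55, Rational(1, 2))), 4) = Add(4, Mul(-105, Pow(55, Rational(1, 2))))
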